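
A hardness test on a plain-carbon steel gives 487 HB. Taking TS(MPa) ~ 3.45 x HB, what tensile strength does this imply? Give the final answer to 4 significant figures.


TS (MPa) = 3.45 * HB
TS = 3.45 * 487
TS = 1680 MPa


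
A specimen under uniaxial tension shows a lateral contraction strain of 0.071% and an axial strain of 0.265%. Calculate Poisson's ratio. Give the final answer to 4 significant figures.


nu = -epsilon_lat / epsilon_axial
Lateral strain is contraction (negative), so using magnitudes:
nu = 0.071 / 0.265
nu = 0.2679


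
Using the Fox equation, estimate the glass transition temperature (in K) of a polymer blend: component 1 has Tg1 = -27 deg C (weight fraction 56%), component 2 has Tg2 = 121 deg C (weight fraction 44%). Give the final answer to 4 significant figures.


1/Tg = w1/Tg1 + w2/Tg2 (in Kelvin)
Tg1 = 246.15 K, Tg2 = 394.15 K
1/Tg = 0.56/246.15 + 0.44/394.15
Tg = 294.9 K


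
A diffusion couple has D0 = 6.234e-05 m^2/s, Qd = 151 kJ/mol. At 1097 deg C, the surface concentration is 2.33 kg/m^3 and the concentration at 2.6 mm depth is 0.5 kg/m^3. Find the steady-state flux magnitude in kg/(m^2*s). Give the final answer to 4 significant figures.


Step 1: D = D0 * exp(-Qd/(R*T))
T = 1097 + 273.15 = 1370.15 K
D = 6.234e-05 * exp(-151e3 / (8.314 * 1370.15)) = 1.09129e-10 m^2/s
Step 2: J = D * (C1 - C2) / dx
J = 1.09129e-10 * (2.33 - 0.5) / 2.6e-03
J = 7.681e-08 kg/(m^2*s)


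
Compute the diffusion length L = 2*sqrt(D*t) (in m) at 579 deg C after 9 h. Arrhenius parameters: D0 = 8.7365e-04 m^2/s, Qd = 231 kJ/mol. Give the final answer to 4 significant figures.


Step 1: D = D0 * exp(-Qd/(R*T))
T = 852.15 K
D = 8.7365e-04 * exp(-231e3 / (8.314 * 852.15)) = 6.04102e-18 m^2/s
Step 2: L = 2*sqrt(D*t)
t = 9 h = 32400 s
L = 2*sqrt(6.04102e-18 * 32400) = 8.848e-07 m


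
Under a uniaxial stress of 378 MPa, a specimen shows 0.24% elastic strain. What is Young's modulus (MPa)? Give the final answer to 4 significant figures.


E = sigma / epsilon
epsilon = 0.24% = 2.4e-03
E = 378 / 2.4e-03
E = 157500 MPa


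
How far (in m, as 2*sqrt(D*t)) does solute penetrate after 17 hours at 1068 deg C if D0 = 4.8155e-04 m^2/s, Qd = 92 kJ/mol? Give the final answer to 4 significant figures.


Step 1: D = D0 * exp(-Qd/(R*T))
T = 1341.15 K
D = 4.8155e-04 * exp(-92e3 / (8.314 * 1341.15)) = 1.25698e-07 m^2/s
Step 2: L = 2*sqrt(D*t)
t = 17 h = 61200 s
L = 2*sqrt(1.25698e-07 * 61200) = 0.1754 m


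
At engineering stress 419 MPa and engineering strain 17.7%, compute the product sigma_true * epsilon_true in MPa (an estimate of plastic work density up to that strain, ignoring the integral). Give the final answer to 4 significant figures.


sigma_true = sigma_eng * (1 + epsilon_eng)
sigma_true = 419 * (1 + 0.177) = 493.163 MPa
epsilon_true = ln(1 + epsilon_eng)
epsilon_true = ln(1 + 0.177) = 0.162969
sigma_true * epsilon_true = 493.163 * 0.162969 = 80.37 MPa


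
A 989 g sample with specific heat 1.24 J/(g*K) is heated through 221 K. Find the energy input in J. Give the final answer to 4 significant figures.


Q = m * cp * dT
Q = 989 * 1.24 * 221
Q = 271000 J


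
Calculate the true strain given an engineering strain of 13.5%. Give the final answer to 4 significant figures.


epsilon_true = ln(1 + epsilon_eng)
epsilon_true = ln(1 + 0.135)
epsilon_true = 0.1266


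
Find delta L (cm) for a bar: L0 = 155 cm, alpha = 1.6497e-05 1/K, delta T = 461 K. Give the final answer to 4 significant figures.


dL = L0 * alpha * dT
dL = 155 * 1.6497e-05 * 461
dL = 1.179 cm


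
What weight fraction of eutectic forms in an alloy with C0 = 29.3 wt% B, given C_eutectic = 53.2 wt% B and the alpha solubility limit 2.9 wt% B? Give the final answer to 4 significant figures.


f_primary = (C_e - C0) / (C_e - C_alpha_max)
f_primary = (53.2 - 29.3) / (53.2 - 2.9)
f_primary = 0.475149
f_eutectic = 1 - 0.475149 = 0.5249


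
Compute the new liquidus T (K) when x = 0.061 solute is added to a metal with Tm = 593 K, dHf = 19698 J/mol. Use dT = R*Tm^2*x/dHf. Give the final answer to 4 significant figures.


dT = R*Tm^2*x / dHf
dT = 8.314 * 593^2 * 0.061 / 19698
dT = 9.05372 K
T_new = 593 - 9.05372 = 583.9 K


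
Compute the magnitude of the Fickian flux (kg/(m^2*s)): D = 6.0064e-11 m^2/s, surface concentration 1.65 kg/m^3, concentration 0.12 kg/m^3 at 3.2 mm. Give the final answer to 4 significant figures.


J = -D * (dC/dx) = D * (C1 - C2) / dx
J = 6.0064e-11 * (1.65 - 0.12) / 3.2e-03
J = 2.872e-08 kg/(m^2*s)


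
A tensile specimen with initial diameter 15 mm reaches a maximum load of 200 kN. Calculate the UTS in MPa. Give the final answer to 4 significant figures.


A0 = pi*(d/2)^2 = pi*(15/2)^2 = 176.715 mm^2
UTS = F_max / A0 = 200*1000 / 176.715
UTS = 1132 MPa


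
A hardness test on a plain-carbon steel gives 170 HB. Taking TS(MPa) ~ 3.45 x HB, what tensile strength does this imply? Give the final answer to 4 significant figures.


TS (MPa) = 3.45 * HB
TS = 3.45 * 170
TS = 586.5 MPa


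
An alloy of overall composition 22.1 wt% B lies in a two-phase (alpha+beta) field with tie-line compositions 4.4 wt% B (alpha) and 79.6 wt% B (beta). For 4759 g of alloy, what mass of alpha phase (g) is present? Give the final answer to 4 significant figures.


f_alpha = (C_beta - C0) / (C_beta - C_alpha)
f_alpha = (79.6 - 22.1) / (79.6 - 4.4) = 0.764628
m_alpha = f_alpha * m_total = 0.764628 * 4759 = 3639 g


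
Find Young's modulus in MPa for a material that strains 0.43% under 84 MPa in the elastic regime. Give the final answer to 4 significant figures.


E = sigma / epsilon
epsilon = 0.43% = 4.3e-03
E = 84 / 4.3e-03
E = 19530 MPa


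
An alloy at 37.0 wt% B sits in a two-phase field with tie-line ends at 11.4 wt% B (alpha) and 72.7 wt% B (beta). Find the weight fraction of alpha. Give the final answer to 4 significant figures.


f_alpha = (C_beta - C0) / (C_beta - C_alpha)
f_alpha = (72.7 - 37.0) / (72.7 - 11.4)
f_alpha = 0.5824


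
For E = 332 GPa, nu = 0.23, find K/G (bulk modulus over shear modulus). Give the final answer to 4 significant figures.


G = E / (2*(1+nu))
G = 332 / (2*(1+0.23)) = 134.959 GPa
K = E / (3*(1-2*nu))
K = 332 / (3*(1-2*0.23)) = 204.938 GPa
K/G = 204.938 / 134.959 = 1.519


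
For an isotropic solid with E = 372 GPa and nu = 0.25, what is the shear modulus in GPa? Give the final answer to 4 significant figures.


G = E / (2*(1+nu))
G = 372 / (2*(1+0.25))
G = 148.8 GPa


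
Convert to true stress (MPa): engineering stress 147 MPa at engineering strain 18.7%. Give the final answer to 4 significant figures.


sigma_true = sigma_eng * (1 + epsilon_eng)
sigma_true = 147 * (1 + 0.187)
sigma_true = 174.5 MPa


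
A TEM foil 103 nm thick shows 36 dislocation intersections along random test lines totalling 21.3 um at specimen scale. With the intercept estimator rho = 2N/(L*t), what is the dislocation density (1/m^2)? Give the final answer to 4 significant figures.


rho = 2N / (L * t)
L = 21.3 um = 2.13e-05 m, t = 103 nm = 1.03e-07 m
rho = 2 * 36 / (2.13e-05 * 1.03e-07)
rho = 3.282e+13 1/m^2


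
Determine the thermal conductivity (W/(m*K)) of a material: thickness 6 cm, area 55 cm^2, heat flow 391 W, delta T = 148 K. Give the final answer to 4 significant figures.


k = Q*L / (A*dT)
L = 0.06 m, A = 5.5e-03 m^2
k = 391 * 0.06 / (5.5e-03 * 148)
k = 28.82 W/(m*K)


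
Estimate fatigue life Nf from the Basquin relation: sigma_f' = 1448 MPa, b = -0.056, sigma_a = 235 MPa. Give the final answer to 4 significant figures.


sigma_a = sigma_f' * (2*Nf)^b
2*Nf = (sigma_a / sigma_f')^(1/b)
2*Nf = (235 / 1448)^(1/-0.056)
2*Nf = 1.26415e+14
Nf = 6.321e+13 cycles


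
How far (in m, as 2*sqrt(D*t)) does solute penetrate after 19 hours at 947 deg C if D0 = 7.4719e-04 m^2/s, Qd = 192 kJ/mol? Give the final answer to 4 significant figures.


Step 1: D = D0 * exp(-Qd/(R*T))
T = 1220.15 K
D = 7.4719e-04 * exp(-192e3 / (8.314 * 1220.15)) = 4.50413e-12 m^2/s
Step 2: L = 2*sqrt(D*t)
t = 19 h = 68400 s
L = 2*sqrt(4.50413e-12 * 68400) = 1.11e-03 m


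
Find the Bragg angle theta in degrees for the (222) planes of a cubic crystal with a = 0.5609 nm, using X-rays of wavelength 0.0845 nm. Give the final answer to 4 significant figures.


d = a / sqrt(h^2+k^2+l^2)
d = 0.5609 / sqrt(12) = 0.161918 nm
lambda = 2*d*sin(theta)  =>  sin(theta) = lambda / (2*d)
sin(theta) = 0.0845 / (2 * 0.161918) = 0.260935
theta = 15.13 deg


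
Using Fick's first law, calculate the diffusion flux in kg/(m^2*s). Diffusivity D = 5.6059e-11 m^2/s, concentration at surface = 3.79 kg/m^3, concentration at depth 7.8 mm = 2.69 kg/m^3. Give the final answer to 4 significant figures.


J = -D * (dC/dx) = D * (C1 - C2) / dx
J = 5.6059e-11 * (3.79 - 2.69) / 7.8e-03
J = 7.906e-09 kg/(m^2*s)


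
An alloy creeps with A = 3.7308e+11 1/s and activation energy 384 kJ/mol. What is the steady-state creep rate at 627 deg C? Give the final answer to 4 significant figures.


rate = A * exp(-Q / (R*T))
T = 627 + 273.15 = 900.15 K
rate = 3.7308e+11 * exp(-384e3 / (8.314 * 900.15))
rate = 1.941e-11 1/s


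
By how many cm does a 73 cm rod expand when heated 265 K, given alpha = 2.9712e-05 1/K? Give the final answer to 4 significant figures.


dL = L0 * alpha * dT
dL = 73 * 2.9712e-05 * 265
dL = 0.5748 cm


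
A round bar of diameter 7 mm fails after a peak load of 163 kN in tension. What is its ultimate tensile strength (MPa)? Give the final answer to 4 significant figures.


A0 = pi*(d/2)^2 = pi*(7/2)^2 = 38.4845 mm^2
UTS = F_max / A0 = 163*1000 / 38.4845
UTS = 4235 MPa


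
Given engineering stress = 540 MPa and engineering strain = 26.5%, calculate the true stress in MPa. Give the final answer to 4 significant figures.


sigma_true = sigma_eng * (1 + epsilon_eng)
sigma_true = 540 * (1 + 0.265)
sigma_true = 683.1 MPa


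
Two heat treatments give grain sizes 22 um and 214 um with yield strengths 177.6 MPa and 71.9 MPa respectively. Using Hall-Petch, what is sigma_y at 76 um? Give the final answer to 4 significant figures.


sigma_y = sigma0 + k / sqrt(d)
1/sqrt(d1) = 1/sqrt(2.2e-05) = 213.201;  1/sqrt(d2) = 68.3586
k = (sigma1 - sigma2) / (1/sqrt(d1) - 1/sqrt(d2)) = (177.6 - 71.9) / (213.201 - 68.3586) = 0.72976 MPa*m^0.5
sigma0 = sigma1 - k/sqrt(d1) = 177.6 - 0.72976*213.201 = 22.0146 MPa
sigma_y(d3) = 22.0146 + 0.72976 / sqrt(7.6e-05) = 105.7 MPa


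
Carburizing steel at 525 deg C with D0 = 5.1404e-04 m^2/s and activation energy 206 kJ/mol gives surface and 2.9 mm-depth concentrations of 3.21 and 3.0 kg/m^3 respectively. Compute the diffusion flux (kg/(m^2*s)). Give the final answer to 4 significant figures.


Step 1: D = D0 * exp(-Qd/(R*T))
T = 525 + 273.15 = 798.15 K
D = 5.1404e-04 * exp(-206e3 / (8.314 * 798.15)) = 1.694e-17 m^2/s
Step 2: J = D * (C1 - C2) / dx
J = 1.694e-17 * (3.21 - 3.0) / 2.9e-03
J = 1.227e-15 kg/(m^2*s)


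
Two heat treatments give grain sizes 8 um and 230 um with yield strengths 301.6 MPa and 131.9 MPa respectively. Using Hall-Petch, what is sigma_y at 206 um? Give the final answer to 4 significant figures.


sigma_y = sigma0 + k / sqrt(d)
1/sqrt(d1) = 1/sqrt(8e-06) = 353.553;  1/sqrt(d2) = 65.938
k = (sigma1 - sigma2) / (1/sqrt(d1) - 1/sqrt(d2)) = (301.6 - 131.9) / (353.553 - 65.938) = 0.590024 MPa*m^0.5
sigma0 = sigma1 - k/sqrt(d1) = 301.6 - 0.590024*353.553 = 92.995 MPa
sigma_y(d3) = 92.995 + 0.590024 / sqrt(2.06e-04) = 134.1 MPa


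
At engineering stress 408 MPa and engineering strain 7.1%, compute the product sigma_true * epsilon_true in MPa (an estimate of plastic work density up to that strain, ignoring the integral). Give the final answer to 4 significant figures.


sigma_true = sigma_eng * (1 + epsilon_eng)
sigma_true = 408 * (1 + 0.071) = 436.968 MPa
epsilon_true = ln(1 + epsilon_eng)
epsilon_true = ln(1 + 0.071) = 0.0685928
sigma_true * epsilon_true = 436.968 * 0.0685928 = 29.97 MPa


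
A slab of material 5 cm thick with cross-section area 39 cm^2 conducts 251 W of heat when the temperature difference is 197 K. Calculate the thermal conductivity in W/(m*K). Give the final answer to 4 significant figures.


k = Q*L / (A*dT)
L = 0.05 m, A = 3.9e-03 m^2
k = 251 * 0.05 / (3.9e-03 * 197)
k = 16.33 W/(m*K)


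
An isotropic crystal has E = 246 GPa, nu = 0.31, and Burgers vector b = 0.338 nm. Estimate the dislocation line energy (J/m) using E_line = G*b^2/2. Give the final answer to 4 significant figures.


Step 1: G = E / (2*(1+nu))
G = 246 / (2*(1+0.31)) = 93.8931 GPa = 9.38931e+10 Pa
Step 2: E_line = G*b^2/2
b = 0.338 nm = 3.38e-10 m
E_line = 0.5 * 9.38931e+10 * (3.38e-10)^2 = 5.363e-09 J/m


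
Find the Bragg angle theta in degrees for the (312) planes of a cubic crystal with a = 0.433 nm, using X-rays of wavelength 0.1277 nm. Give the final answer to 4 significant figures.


d = a / sqrt(h^2+k^2+l^2)
d = 0.433 / sqrt(14) = 0.115724 nm
lambda = 2*d*sin(theta)  =>  sin(theta) = lambda / (2*d)
sin(theta) = 0.1277 / (2 * 0.115724) = 0.551743
theta = 33.49 deg


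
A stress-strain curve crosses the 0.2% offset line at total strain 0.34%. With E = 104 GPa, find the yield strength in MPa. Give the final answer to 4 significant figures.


Offset strain = 0.002
Elastic strain at yield = total_strain - offset = 3.4e-03 - 0.002 = 1.4e-03
sigma_y = E * elastic_strain = 104000 * 1.4e-03
sigma_y = 145.6 MPa


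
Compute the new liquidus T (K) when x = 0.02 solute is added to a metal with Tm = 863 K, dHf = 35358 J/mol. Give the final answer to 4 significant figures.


dT = R*Tm^2*x / dHf
dT = 8.314 * 863^2 * 0.02 / 35358
dT = 3.50247 K
T_new = 863 - 3.50247 = 859.5 K


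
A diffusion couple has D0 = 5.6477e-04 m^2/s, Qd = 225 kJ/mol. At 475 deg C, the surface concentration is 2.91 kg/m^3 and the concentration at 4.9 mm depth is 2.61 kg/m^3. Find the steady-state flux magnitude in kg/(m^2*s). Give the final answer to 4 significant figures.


Step 1: D = D0 * exp(-Qd/(R*T))
T = 475 + 273.15 = 748.15 K
D = 5.6477e-04 * exp(-225e3 / (8.314 * 748.15)) = 1.10195e-19 m^2/s
Step 2: J = D * (C1 - C2) / dx
J = 1.10195e-19 * (2.91 - 2.61) / 4.9e-03
J = 6.747e-18 kg/(m^2*s)


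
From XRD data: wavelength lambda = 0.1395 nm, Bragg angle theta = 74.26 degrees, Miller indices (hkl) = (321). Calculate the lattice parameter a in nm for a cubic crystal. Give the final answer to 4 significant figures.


d = lambda / (2*sin(theta))
d = 0.1395 / (2*sin(74.26 deg))
d = 0.0724673 nm
a = d * sqrt(h^2+k^2+l^2) = 0.0724673 * sqrt(14)
a = 0.2711 nm


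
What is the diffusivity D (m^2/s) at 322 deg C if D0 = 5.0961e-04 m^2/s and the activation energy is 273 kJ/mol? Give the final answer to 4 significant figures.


D = D0 * exp(-Qd / (R*T))
T = 595.15 K
D = 5.0961e-04 * exp(-273e3 / (8.314 * 595.15))
D = 5.571e-28 m^2/s


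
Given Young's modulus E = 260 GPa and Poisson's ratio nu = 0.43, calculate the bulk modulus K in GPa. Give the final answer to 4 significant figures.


K = E / (3*(1-2*nu))
K = 260 / (3*(1-2*0.43))
K = 619 GPa


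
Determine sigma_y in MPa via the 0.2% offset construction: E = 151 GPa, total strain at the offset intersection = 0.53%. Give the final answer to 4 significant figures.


Offset strain = 0.002
Elastic strain at yield = total_strain - offset = 5.3e-03 - 0.002 = 3.3e-03
sigma_y = E * elastic_strain = 151000 * 3.3e-03
sigma_y = 498.3 MPa


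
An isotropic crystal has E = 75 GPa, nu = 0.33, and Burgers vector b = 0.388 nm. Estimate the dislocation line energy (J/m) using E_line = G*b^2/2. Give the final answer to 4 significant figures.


Step 1: G = E / (2*(1+nu))
G = 75 / (2*(1+0.33)) = 28.1955 GPa = 2.81955e+10 Pa
Step 2: E_line = G*b^2/2
b = 0.388 nm = 3.88e-10 m
E_line = 0.5 * 2.81955e+10 * (3.88e-10)^2 = 2.122e-09 J/m


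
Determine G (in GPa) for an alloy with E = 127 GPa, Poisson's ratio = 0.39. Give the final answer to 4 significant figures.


G = E / (2*(1+nu))
G = 127 / (2*(1+0.39))
G = 45.68 GPa


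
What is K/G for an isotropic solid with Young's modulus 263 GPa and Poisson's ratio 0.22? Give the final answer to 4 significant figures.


G = E / (2*(1+nu))
G = 263 / (2*(1+0.22)) = 107.787 GPa
K = E / (3*(1-2*nu))
K = 263 / (3*(1-2*0.22)) = 156.548 GPa
K/G = 156.548 / 107.787 = 1.452


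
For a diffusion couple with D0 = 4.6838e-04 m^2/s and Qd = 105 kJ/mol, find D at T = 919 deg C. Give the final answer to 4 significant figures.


D = D0 * exp(-Qd / (R*T))
T = 1192.15 K
D = 4.6838e-04 * exp(-105e3 / (8.314 * 1192.15))
D = 1.174e-08 m^2/s


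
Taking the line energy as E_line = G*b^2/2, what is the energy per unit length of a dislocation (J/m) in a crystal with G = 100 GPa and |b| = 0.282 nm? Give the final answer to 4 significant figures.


E = G*b^2/2
b = 0.282 nm = 2.82e-10 m
G = 100 GPa = 1e+11 Pa
E = 0.5 * 1e+11 * (2.82e-10)^2
E = 3.976e-09 J/m


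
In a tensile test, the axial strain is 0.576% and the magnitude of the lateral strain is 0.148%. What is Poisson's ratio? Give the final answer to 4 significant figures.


nu = -epsilon_lat / epsilon_axial
Lateral strain is contraction (negative), so using magnitudes:
nu = 0.148 / 0.576
nu = 0.2569


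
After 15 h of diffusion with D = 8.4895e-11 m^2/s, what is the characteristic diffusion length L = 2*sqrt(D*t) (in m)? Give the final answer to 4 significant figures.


t = 15 hr = 54000 s
Diffusion length = 2*sqrt(D*t)
= 2*sqrt(8.4895e-11 * 54000)
= 4.282e-03 m


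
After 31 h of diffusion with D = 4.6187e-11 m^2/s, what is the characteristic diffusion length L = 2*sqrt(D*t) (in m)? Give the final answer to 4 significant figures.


t = 31 hr = 111600 s
Diffusion length = 2*sqrt(D*t)
= 2*sqrt(4.6187e-11 * 111600)
= 4.541e-03 m


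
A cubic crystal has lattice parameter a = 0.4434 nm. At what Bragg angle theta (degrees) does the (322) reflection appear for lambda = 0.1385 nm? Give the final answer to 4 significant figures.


d = a / sqrt(h^2+k^2+l^2)
d = 0.4434 / sqrt(17) = 0.10754 nm
lambda = 2*d*sin(theta)  =>  sin(theta) = lambda / (2*d)
sin(theta) = 0.1385 / (2 * 0.10754) = 0.643945
theta = 40.09 deg


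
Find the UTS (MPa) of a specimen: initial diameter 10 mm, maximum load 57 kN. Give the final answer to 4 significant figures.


A0 = pi*(d/2)^2 = pi*(10/2)^2 = 78.5398 mm^2
UTS = F_max / A0 = 57*1000 / 78.5398
UTS = 725.7 MPa


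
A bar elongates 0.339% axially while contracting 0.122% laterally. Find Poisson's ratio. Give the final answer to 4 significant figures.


nu = -epsilon_lat / epsilon_axial
Lateral strain is contraction (negative), so using magnitudes:
nu = 0.122 / 0.339
nu = 0.3599


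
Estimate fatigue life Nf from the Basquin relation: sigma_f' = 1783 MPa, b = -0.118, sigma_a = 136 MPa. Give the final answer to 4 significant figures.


sigma_a = sigma_f' * (2*Nf)^b
2*Nf = (sigma_a / sigma_f')^(1/b)
2*Nf = (136 / 1783)^(1/-0.118)
2*Nf = 2.96e+09
Nf = 1.48e+09 cycles


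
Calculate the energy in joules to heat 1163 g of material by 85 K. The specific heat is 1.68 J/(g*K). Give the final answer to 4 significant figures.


Q = m * cp * dT
Q = 1163 * 1.68 * 85
Q = 166100 J


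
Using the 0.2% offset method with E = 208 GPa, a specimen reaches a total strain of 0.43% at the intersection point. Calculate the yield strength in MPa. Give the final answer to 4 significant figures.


Offset strain = 0.002
Elastic strain at yield = total_strain - offset = 4.3e-03 - 0.002 = 2.3e-03
sigma_y = E * elastic_strain = 208000 * 2.3e-03
sigma_y = 478.4 MPa


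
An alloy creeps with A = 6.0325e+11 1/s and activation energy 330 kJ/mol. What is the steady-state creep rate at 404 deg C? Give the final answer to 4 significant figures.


rate = A * exp(-Q / (R*T))
T = 404 + 273.15 = 677.15 K
rate = 6.0325e+11 * exp(-330e3 / (8.314 * 677.15))
rate = 2.107e-14 1/s


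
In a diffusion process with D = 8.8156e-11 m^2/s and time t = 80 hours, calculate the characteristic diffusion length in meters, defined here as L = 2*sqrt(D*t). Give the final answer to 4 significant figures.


t = 80 hr = 288000 s
Diffusion length = 2*sqrt(D*t)
= 2*sqrt(8.8156e-11 * 288000)
= 0.01008 m


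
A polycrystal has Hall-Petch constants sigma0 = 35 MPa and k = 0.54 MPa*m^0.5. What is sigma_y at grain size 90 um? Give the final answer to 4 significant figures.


sigma_y = sigma0 + k / sqrt(d)
d = 90 um = 9e-05 m
sigma_y = 35 + 0.54 / sqrt(9e-05)
sigma_y = 91.92 MPa


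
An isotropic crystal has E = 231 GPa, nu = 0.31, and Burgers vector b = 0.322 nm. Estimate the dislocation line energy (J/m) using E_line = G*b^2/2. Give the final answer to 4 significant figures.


Step 1: G = E / (2*(1+nu))
G = 231 / (2*(1+0.31)) = 88.1679 GPa = 8.81679e+10 Pa
Step 2: E_line = G*b^2/2
b = 0.322 nm = 3.22e-10 m
E_line = 0.5 * 8.81679e+10 * (3.22e-10)^2 = 4.571e-09 J/m


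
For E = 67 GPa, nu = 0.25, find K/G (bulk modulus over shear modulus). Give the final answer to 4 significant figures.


G = E / (2*(1+nu))
G = 67 / (2*(1+0.25)) = 26.8 GPa
K = E / (3*(1-2*nu))
K = 67 / (3*(1-2*0.25)) = 44.6667 GPa
K/G = 44.6667 / 26.8 = 1.667


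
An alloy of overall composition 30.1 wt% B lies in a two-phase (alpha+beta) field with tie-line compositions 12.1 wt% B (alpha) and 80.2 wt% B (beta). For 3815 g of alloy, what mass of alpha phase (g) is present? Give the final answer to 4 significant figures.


f_alpha = (C_beta - C0) / (C_beta - C_alpha)
f_alpha = (80.2 - 30.1) / (80.2 - 12.1) = 0.735683
m_alpha = f_alpha * m_total = 0.735683 * 3815 = 2807 g


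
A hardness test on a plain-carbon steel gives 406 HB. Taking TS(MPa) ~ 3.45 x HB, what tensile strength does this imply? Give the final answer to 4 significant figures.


TS (MPa) = 3.45 * HB
TS = 3.45 * 406
TS = 1401 MPa


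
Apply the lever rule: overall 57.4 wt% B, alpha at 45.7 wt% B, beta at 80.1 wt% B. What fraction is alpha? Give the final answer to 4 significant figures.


f_alpha = (C_beta - C0) / (C_beta - C_alpha)
f_alpha = (80.1 - 57.4) / (80.1 - 45.7)
f_alpha = 0.6599


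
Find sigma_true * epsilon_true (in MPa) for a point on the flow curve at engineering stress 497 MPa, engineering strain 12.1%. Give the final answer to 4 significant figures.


sigma_true = sigma_eng * (1 + epsilon_eng)
sigma_true = 497 * (1 + 0.121) = 557.137 MPa
epsilon_true = ln(1 + epsilon_eng)
epsilon_true = ln(1 + 0.121) = 0.114221
sigma_true * epsilon_true = 557.137 * 0.114221 = 63.64 MPa


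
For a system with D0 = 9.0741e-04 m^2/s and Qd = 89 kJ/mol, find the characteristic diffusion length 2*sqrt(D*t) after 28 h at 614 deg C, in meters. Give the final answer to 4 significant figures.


Step 1: D = D0 * exp(-Qd/(R*T))
T = 887.15 K
D = 9.0741e-04 * exp(-89e3 / (8.314 * 887.15)) = 5.21639e-09 m^2/s
Step 2: L = 2*sqrt(D*t)
t = 28 h = 100800 s
L = 2*sqrt(5.21639e-09 * 100800) = 0.04586 m


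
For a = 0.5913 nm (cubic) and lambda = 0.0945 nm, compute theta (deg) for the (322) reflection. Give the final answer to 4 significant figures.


d = a / sqrt(h^2+k^2+l^2)
d = 0.5913 / sqrt(17) = 0.143411 nm
lambda = 2*d*sin(theta)  =>  sin(theta) = lambda / (2*d)
sin(theta) = 0.0945 / (2 * 0.143411) = 0.329472
theta = 19.24 deg


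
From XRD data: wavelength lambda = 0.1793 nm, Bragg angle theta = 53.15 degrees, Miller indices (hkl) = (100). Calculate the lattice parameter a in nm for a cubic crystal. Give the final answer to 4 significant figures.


d = lambda / (2*sin(theta))
d = 0.1793 / (2*sin(53.15 deg))
d = 0.112033 nm
a = d * sqrt(h^2+k^2+l^2) = 0.112033 * sqrt(1)
a = 0.112 nm


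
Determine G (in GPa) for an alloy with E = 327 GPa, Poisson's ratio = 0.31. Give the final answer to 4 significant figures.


G = E / (2*(1+nu))
G = 327 / (2*(1+0.31))
G = 124.8 GPa


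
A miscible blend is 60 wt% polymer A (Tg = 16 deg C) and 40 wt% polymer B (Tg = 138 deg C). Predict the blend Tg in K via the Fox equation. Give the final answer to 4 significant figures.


1/Tg = w1/Tg1 + w2/Tg2 (in Kelvin)
Tg1 = 289.15 K, Tg2 = 411.15 K
1/Tg = 0.6/289.15 + 0.4/411.15
Tg = 328.1 K


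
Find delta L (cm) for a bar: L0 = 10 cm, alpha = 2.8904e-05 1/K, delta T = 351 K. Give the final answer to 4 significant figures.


dL = L0 * alpha * dT
dL = 10 * 2.8904e-05 * 351
dL = 0.1015 cm


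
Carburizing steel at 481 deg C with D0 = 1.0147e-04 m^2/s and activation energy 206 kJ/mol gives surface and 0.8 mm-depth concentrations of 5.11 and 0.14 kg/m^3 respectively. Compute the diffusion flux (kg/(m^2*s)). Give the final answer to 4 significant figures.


Step 1: D = D0 * exp(-Qd/(R*T))
T = 481 + 273.15 = 754.15 K
D = 1.0147e-04 * exp(-206e3 / (8.314 * 754.15)) = 5.46586e-19 m^2/s
Step 2: J = D * (C1 - C2) / dx
J = 5.46586e-19 * (5.11 - 0.14) / 8e-04
J = 3.396e-15 kg/(m^2*s)


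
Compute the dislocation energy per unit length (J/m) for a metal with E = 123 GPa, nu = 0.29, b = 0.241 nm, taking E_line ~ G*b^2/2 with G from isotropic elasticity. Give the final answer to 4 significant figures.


Step 1: G = E / (2*(1+nu))
G = 123 / (2*(1+0.29)) = 47.6744 GPa = 4.76744e+10 Pa
Step 2: E_line = G*b^2/2
b = 0.241 nm = 2.41e-10 m
E_line = 0.5 * 4.76744e+10 * (2.41e-10)^2 = 1.384e-09 J/m


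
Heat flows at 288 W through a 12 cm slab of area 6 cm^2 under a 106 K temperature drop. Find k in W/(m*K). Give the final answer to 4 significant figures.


k = Q*L / (A*dT)
L = 0.12 m, A = 6e-04 m^2
k = 288 * 0.12 / (6e-04 * 106)
k = 543.4 W/(m*K)


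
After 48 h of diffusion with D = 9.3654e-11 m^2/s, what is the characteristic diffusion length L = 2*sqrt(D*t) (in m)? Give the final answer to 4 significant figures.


t = 48 hr = 172800 s
Diffusion length = 2*sqrt(D*t)
= 2*sqrt(9.3654e-11 * 172800)
= 8.046e-03 m


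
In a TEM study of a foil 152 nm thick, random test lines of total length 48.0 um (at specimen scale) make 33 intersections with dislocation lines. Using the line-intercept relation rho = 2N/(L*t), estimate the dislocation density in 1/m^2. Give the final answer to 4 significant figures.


rho = 2N / (L * t)
L = 48.0 um = 4.8e-05 m, t = 152 nm = 1.52e-07 m
rho = 2 * 33 / (4.8e-05 * 1.52e-07)
rho = 9.046e+12 1/m^2


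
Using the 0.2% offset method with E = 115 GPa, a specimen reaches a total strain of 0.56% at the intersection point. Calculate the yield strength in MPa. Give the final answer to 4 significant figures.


Offset strain = 0.002
Elastic strain at yield = total_strain - offset = 5.6e-03 - 0.002 = 3.6e-03
sigma_y = E * elastic_strain = 115000 * 3.6e-03
sigma_y = 414 MPa


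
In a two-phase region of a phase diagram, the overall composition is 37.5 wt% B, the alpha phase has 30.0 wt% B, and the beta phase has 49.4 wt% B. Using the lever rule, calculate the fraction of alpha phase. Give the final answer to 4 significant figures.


f_alpha = (C_beta - C0) / (C_beta - C_alpha)
f_alpha = (49.4 - 37.5) / (49.4 - 30.0)
f_alpha = 0.6134


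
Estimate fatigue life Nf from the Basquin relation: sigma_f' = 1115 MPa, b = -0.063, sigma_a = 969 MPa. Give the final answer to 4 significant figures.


sigma_a = sigma_f' * (2*Nf)^b
2*Nf = (sigma_a / sigma_f')^(1/b)
2*Nf = (969 / 1115)^(1/-0.063)
2*Nf = 9.2785
Nf = 4.639 cycles


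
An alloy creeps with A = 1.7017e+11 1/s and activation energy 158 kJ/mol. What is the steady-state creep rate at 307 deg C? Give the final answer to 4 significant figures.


rate = A * exp(-Q / (R*T))
T = 307 + 273.15 = 580.15 K
rate = 1.7017e+11 * exp(-158e3 / (8.314 * 580.15))
rate = 1.011e-03 1/s


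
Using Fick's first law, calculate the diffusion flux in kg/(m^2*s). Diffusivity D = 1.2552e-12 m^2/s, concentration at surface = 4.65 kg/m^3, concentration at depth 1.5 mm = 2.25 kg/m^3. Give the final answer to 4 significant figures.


J = -D * (dC/dx) = D * (C1 - C2) / dx
J = 1.2552e-12 * (4.65 - 2.25) / 1.5e-03
J = 2.008e-09 kg/(m^2*s)


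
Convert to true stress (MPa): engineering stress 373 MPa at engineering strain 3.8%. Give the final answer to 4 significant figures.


sigma_true = sigma_eng * (1 + epsilon_eng)
sigma_true = 373 * (1 + 0.038)
sigma_true = 387.2 MPa


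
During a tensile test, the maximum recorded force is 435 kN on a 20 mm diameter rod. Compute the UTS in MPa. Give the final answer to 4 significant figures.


A0 = pi*(d/2)^2 = pi*(20/2)^2 = 314.159 mm^2
UTS = F_max / A0 = 435*1000 / 314.159
UTS = 1385 MPa


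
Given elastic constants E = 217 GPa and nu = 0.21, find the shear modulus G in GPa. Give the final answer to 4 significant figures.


G = E / (2*(1+nu))
G = 217 / (2*(1+0.21))
G = 89.67 GPa


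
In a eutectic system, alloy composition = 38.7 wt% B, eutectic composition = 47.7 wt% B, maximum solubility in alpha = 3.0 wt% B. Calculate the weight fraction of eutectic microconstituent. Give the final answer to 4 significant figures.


f_primary = (C_e - C0) / (C_e - C_alpha_max)
f_primary = (47.7 - 38.7) / (47.7 - 3.0)
f_primary = 0.201342
f_eutectic = 1 - 0.201342 = 0.7987


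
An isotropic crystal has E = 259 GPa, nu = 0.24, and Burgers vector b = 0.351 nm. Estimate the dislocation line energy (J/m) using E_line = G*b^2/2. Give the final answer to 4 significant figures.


Step 1: G = E / (2*(1+nu))
G = 259 / (2*(1+0.24)) = 104.435 GPa = 1.04435e+11 Pa
Step 2: E_line = G*b^2/2
b = 0.351 nm = 3.51e-10 m
E_line = 0.5 * 1.04435e+11 * (3.51e-10)^2 = 6.433e-09 J/m


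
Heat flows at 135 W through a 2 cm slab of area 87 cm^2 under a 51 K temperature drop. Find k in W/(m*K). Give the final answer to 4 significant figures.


k = Q*L / (A*dT)
L = 0.02 m, A = 8.7e-03 m^2
k = 135 * 0.02 / (8.7e-03 * 51)
k = 6.085 W/(m*K)


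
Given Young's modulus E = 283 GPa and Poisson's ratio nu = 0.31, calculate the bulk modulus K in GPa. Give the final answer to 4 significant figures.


K = E / (3*(1-2*nu))
K = 283 / (3*(1-2*0.31))
K = 248.2 GPa


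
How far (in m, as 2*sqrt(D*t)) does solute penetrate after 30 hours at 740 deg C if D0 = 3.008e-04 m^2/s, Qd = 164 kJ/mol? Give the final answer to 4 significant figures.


Step 1: D = D0 * exp(-Qd/(R*T))
T = 1013.15 K
D = 3.008e-04 * exp(-164e3 / (8.314 * 1013.15)) = 1.05361e-12 m^2/s
Step 2: L = 2*sqrt(D*t)
t = 30 h = 108000 s
L = 2*sqrt(1.05361e-12 * 108000) = 6.747e-04 m


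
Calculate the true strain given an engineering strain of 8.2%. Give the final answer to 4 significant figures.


epsilon_true = ln(1 + epsilon_eng)
epsilon_true = ln(1 + 0.082)
epsilon_true = 0.07881


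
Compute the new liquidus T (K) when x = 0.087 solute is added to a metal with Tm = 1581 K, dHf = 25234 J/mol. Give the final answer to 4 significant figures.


dT = R*Tm^2*x / dHf
dT = 8.314 * 1581^2 * 0.087 / 25234
dT = 71.6485 K
T_new = 1581 - 71.6485 = 1509 K


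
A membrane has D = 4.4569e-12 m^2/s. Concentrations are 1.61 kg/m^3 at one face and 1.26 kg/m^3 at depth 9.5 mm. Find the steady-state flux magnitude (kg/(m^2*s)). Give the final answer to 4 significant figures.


J = -D * (dC/dx) = D * (C1 - C2) / dx
J = 4.4569e-12 * (1.61 - 1.26) / 9.5e-03
J = 1.642e-10 kg/(m^2*s)


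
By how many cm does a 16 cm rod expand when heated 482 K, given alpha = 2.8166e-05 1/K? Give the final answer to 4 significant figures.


dL = L0 * alpha * dT
dL = 16 * 2.8166e-05 * 482
dL = 0.2172 cm


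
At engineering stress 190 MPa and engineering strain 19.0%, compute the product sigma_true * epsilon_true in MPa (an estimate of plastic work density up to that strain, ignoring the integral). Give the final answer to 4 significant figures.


sigma_true = sigma_eng * (1 + epsilon_eng)
sigma_true = 190 * (1 + 0.19) = 226.1 MPa
epsilon_true = ln(1 + epsilon_eng)
epsilon_true = ln(1 + 0.19) = 0.173953
sigma_true * epsilon_true = 226.1 * 0.173953 = 39.33 MPa


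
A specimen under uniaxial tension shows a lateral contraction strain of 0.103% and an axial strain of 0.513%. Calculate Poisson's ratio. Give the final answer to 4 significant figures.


nu = -epsilon_lat / epsilon_axial
Lateral strain is contraction (negative), so using magnitudes:
nu = 0.103 / 0.513
nu = 0.2008


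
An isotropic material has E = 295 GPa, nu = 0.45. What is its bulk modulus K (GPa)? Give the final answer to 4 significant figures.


K = E / (3*(1-2*nu))
K = 295 / (3*(1-2*0.45))
K = 983.3 GPa


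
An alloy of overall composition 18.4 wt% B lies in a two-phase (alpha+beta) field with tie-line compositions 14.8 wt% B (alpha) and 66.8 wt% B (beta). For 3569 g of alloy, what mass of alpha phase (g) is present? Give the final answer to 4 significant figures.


f_alpha = (C_beta - C0) / (C_beta - C_alpha)
f_alpha = (66.8 - 18.4) / (66.8 - 14.8) = 0.930769
m_alpha = f_alpha * m_total = 0.930769 * 3569 = 3322 g


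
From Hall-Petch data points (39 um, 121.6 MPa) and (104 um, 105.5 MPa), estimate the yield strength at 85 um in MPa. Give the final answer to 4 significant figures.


sigma_y = sigma0 + k / sqrt(d)
1/sqrt(d1) = 1/sqrt(3.9e-05) = 160.128;  1/sqrt(d2) = 98.0581
k = (sigma1 - sigma2) / (1/sqrt(d1) - 1/sqrt(d2)) = (121.6 - 105.5) / (160.128 - 98.0581) = 0.259384 MPa*m^0.5
sigma0 = sigma1 - k/sqrt(d1) = 121.6 - 0.259384*160.128 = 80.0653 MPa
sigma_y(d3) = 80.0653 + 0.259384 / sqrt(8.5e-05) = 108.2 MPa


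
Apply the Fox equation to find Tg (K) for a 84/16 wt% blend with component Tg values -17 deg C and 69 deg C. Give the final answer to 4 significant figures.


1/Tg = w1/Tg1 + w2/Tg2 (in Kelvin)
Tg1 = 256.15 K, Tg2 = 342.15 K
1/Tg = 0.84/256.15 + 0.16/342.15
Tg = 266.9 K


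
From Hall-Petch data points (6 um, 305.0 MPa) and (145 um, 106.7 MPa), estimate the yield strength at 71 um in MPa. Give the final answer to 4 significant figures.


sigma_y = sigma0 + k / sqrt(d)
1/sqrt(d1) = 1/sqrt(6e-06) = 408.248;  1/sqrt(d2) = 83.0455
k = (sigma1 - sigma2) / (1/sqrt(d1) - 1/sqrt(d2)) = (305.0 - 106.7) / (408.248 - 83.0455) = 0.609773 MPa*m^0.5
sigma0 = sigma1 - k/sqrt(d1) = 305.0 - 0.609773*408.248 = 56.0611 MPa
sigma_y(d3) = 56.0611 + 0.609773 / sqrt(7.1e-05) = 128.4 MPa


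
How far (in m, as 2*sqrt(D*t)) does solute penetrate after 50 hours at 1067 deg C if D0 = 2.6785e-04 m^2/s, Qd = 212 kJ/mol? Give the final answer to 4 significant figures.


Step 1: D = D0 * exp(-Qd/(R*T))
T = 1340.15 K
D = 2.6785e-04 * exp(-212e3 / (8.314 * 1340.15)) = 1.4606e-12 m^2/s
Step 2: L = 2*sqrt(D*t)
t = 50 h = 180000 s
L = 2*sqrt(1.4606e-12 * 180000) = 1.025e-03 m


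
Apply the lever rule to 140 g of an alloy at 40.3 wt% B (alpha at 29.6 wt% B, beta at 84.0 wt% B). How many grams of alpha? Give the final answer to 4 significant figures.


f_alpha = (C_beta - C0) / (C_beta - C_alpha)
f_alpha = (84.0 - 40.3) / (84.0 - 29.6) = 0.803309
m_alpha = f_alpha * m_total = 0.803309 * 140 = 112.5 g


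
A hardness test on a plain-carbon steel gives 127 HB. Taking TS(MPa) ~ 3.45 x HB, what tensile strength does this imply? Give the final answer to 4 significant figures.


TS (MPa) = 3.45 * HB
TS = 3.45 * 127
TS = 438.2 MPa


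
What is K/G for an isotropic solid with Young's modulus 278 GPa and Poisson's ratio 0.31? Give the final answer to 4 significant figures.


G = E / (2*(1+nu))
G = 278 / (2*(1+0.31)) = 106.107 GPa
K = E / (3*(1-2*nu))
K = 278 / (3*(1-2*0.31)) = 243.86 GPa
K/G = 243.86 / 106.107 = 2.298


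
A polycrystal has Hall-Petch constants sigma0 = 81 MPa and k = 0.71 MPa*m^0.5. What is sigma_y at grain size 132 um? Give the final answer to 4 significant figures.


sigma_y = sigma0 + k / sqrt(d)
d = 132 um = 1.32e-04 m
sigma_y = 81 + 0.71 / sqrt(1.32e-04)
sigma_y = 142.8 MPa


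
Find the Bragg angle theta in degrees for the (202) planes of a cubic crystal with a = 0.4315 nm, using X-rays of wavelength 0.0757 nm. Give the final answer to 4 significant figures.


d = a / sqrt(h^2+k^2+l^2)
d = 0.4315 / sqrt(8) = 0.152558 nm
lambda = 2*d*sin(theta)  =>  sin(theta) = lambda / (2*d)
sin(theta) = 0.0757 / (2 * 0.152558) = 0.248102
theta = 14.37 deg


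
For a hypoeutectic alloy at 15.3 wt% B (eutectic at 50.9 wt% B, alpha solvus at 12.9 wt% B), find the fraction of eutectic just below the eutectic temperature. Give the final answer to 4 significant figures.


f_primary = (C_e - C0) / (C_e - C_alpha_max)
f_primary = (50.9 - 15.3) / (50.9 - 12.9)
f_primary = 0.936842
f_eutectic = 1 - 0.936842 = 0.06316


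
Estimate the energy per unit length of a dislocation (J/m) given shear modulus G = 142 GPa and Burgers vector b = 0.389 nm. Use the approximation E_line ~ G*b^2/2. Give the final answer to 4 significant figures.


E = G*b^2/2
b = 0.389 nm = 3.89e-10 m
G = 142 GPa = 1.42e+11 Pa
E = 0.5 * 1.42e+11 * (3.89e-10)^2
E = 1.074e-08 J/m


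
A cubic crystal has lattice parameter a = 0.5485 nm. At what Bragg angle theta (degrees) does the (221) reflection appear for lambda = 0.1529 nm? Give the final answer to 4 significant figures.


d = a / sqrt(h^2+k^2+l^2)
d = 0.5485 / sqrt(9) = 0.182833 nm
lambda = 2*d*sin(theta)  =>  sin(theta) = lambda / (2*d)
sin(theta) = 0.1529 / (2 * 0.182833) = 0.41814
theta = 24.72 deg


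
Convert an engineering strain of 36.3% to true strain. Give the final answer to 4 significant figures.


epsilon_true = ln(1 + epsilon_eng)
epsilon_true = ln(1 + 0.363)
epsilon_true = 0.3097


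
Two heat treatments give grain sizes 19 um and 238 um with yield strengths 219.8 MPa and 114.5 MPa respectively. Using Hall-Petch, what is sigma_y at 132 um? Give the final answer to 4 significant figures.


sigma_y = sigma0 + k / sqrt(d)
1/sqrt(d1) = 1/sqrt(1.9e-05) = 229.416;  1/sqrt(d2) = 64.8204
k = (sigma1 - sigma2) / (1/sqrt(d1) - 1/sqrt(d2)) = (219.8 - 114.5) / (229.416 - 64.8204) = 0.639751 MPa*m^0.5
sigma0 = sigma1 - k/sqrt(d1) = 219.8 - 0.639751*229.416 = 73.0311 MPa
sigma_y(d3) = 73.0311 + 0.639751 / sqrt(1.32e-04) = 128.7 MPa


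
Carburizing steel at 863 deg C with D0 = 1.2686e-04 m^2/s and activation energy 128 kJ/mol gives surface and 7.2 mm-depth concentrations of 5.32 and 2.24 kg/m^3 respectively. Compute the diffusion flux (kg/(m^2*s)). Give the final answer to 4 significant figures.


Step 1: D = D0 * exp(-Qd/(R*T))
T = 863 + 273.15 = 1136.15 K
D = 1.2686e-04 * exp(-128e3 / (8.314 * 1136.15)) = 1.65309e-10 m^2/s
Step 2: J = D * (C1 - C2) / dx
J = 1.65309e-10 * (5.32 - 2.24) / 7.2e-03
J = 7.072e-08 kg/(m^2*s)


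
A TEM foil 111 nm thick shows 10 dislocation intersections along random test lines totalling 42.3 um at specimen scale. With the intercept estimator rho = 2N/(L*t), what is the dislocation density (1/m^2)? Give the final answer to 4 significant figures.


rho = 2N / (L * t)
L = 42.3 um = 4.23e-05 m, t = 111 nm = 1.11e-07 m
rho = 2 * 10 / (4.23e-05 * 1.11e-07)
rho = 4.26e+12 1/m^2


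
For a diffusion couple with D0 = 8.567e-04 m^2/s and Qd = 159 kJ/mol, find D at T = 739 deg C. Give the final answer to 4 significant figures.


D = D0 * exp(-Qd / (R*T))
T = 1012.15 K
D = 8.567e-04 * exp(-159e3 / (8.314 * 1012.15))
D = 5.332e-12 m^2/s


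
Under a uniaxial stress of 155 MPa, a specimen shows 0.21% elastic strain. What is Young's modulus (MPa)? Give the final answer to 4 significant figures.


E = sigma / epsilon
epsilon = 0.21% = 2.1e-03
E = 155 / 2.1e-03
E = 73810 MPa


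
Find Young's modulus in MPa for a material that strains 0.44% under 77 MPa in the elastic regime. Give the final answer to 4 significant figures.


E = sigma / epsilon
epsilon = 0.44% = 4.4e-03
E = 77 / 4.4e-03
E = 17500 MPa


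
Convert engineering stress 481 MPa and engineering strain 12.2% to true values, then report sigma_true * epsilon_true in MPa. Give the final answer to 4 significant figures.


sigma_true = sigma_eng * (1 + epsilon_eng)
sigma_true = 481 * (1 + 0.122) = 539.682 MPa
epsilon_true = ln(1 + epsilon_eng)
epsilon_true = ln(1 + 0.122) = 0.115113
sigma_true * epsilon_true = 539.682 * 0.115113 = 62.12 MPa


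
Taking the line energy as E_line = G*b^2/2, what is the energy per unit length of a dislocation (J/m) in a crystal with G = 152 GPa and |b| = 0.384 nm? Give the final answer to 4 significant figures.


E = G*b^2/2
b = 0.384 nm = 3.84e-10 m
G = 152 GPa = 1.52e+11 Pa
E = 0.5 * 1.52e+11 * (3.84e-10)^2
E = 1.121e-08 J/m
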